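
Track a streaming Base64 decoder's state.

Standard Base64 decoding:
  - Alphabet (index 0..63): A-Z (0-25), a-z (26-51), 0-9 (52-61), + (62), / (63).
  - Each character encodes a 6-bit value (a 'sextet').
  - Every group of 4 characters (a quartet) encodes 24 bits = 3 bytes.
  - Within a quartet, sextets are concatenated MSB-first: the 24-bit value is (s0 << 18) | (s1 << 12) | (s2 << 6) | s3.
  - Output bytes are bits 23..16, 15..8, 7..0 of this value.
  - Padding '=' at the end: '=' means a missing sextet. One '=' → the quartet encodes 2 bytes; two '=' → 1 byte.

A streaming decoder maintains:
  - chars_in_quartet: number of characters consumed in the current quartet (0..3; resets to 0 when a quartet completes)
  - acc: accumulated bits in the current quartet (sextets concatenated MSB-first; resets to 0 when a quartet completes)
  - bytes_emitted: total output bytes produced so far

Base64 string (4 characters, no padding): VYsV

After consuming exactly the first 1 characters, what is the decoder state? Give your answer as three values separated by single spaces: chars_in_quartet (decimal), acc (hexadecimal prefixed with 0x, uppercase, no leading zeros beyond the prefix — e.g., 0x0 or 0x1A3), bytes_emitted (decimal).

Answer: 1 0x15 0

Derivation:
After char 0 ('V'=21): chars_in_quartet=1 acc=0x15 bytes_emitted=0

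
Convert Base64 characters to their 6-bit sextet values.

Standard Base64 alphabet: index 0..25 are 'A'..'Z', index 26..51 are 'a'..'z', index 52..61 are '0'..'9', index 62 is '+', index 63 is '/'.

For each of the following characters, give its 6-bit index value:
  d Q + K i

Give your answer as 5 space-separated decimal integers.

'd': a..z range, 26 + ord('d') − ord('a') = 29
'Q': A..Z range, ord('Q') − ord('A') = 16
'+': index 62
'K': A..Z range, ord('K') − ord('A') = 10
'i': a..z range, 26 + ord('i') − ord('a') = 34

Answer: 29 16 62 10 34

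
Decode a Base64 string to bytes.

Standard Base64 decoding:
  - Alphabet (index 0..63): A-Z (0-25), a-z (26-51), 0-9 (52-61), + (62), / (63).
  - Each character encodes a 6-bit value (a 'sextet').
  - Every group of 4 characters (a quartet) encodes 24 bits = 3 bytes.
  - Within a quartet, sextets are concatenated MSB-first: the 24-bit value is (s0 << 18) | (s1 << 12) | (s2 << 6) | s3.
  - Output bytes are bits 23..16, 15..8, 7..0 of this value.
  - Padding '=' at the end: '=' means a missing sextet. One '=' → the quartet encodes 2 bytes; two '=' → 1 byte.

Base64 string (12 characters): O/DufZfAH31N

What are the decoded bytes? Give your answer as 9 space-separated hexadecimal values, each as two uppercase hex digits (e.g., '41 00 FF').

Answer: 3B F0 EE 7D 97 C0 1F 7D 4D

Derivation:
After char 0 ('O'=14): chars_in_quartet=1 acc=0xE bytes_emitted=0
After char 1 ('/'=63): chars_in_quartet=2 acc=0x3BF bytes_emitted=0
After char 2 ('D'=3): chars_in_quartet=3 acc=0xEFC3 bytes_emitted=0
After char 3 ('u'=46): chars_in_quartet=4 acc=0x3BF0EE -> emit 3B F0 EE, reset; bytes_emitted=3
After char 4 ('f'=31): chars_in_quartet=1 acc=0x1F bytes_emitted=3
After char 5 ('Z'=25): chars_in_quartet=2 acc=0x7D9 bytes_emitted=3
After char 6 ('f'=31): chars_in_quartet=3 acc=0x1F65F bytes_emitted=3
After char 7 ('A'=0): chars_in_quartet=4 acc=0x7D97C0 -> emit 7D 97 C0, reset; bytes_emitted=6
After char 8 ('H'=7): chars_in_quartet=1 acc=0x7 bytes_emitted=6
After char 9 ('3'=55): chars_in_quartet=2 acc=0x1F7 bytes_emitted=6
After char 10 ('1'=53): chars_in_quartet=3 acc=0x7DF5 bytes_emitted=6
After char 11 ('N'=13): chars_in_quartet=4 acc=0x1F7D4D -> emit 1F 7D 4D, reset; bytes_emitted=9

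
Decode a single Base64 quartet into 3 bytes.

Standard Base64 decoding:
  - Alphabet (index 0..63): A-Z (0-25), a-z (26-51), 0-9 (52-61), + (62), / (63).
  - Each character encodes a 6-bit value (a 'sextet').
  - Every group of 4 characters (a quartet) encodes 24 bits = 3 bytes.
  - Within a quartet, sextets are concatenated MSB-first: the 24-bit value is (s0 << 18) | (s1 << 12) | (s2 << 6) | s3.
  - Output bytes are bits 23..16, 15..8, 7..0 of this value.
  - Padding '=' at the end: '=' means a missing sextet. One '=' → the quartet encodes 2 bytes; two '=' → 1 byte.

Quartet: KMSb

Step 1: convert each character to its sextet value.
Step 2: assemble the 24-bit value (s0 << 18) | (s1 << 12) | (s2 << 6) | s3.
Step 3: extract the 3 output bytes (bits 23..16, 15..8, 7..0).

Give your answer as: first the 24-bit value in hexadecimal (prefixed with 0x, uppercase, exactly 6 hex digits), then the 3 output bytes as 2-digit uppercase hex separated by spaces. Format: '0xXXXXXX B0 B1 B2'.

Answer: 0x28C49B 28 C4 9B

Derivation:
Sextets: K=10, M=12, S=18, b=27
24-bit: (10<<18) | (12<<12) | (18<<6) | 27
      = 0x280000 | 0x00C000 | 0x000480 | 0x00001B
      = 0x28C49B
Bytes: (v>>16)&0xFF=28, (v>>8)&0xFF=C4, v&0xFF=9B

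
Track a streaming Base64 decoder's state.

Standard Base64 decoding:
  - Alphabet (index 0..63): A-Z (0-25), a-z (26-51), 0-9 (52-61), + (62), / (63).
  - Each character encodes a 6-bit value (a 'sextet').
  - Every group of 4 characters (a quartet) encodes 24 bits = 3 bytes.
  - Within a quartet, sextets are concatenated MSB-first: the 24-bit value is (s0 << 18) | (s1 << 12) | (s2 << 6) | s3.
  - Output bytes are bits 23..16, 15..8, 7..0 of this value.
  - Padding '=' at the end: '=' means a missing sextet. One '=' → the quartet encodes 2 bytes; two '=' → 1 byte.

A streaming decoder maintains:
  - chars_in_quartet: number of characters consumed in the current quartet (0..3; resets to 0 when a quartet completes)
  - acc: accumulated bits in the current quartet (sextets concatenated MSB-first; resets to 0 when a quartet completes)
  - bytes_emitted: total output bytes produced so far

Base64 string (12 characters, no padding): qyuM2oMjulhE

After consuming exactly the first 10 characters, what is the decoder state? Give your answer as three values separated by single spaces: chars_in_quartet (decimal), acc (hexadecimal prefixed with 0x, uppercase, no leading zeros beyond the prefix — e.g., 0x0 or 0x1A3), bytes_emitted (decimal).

After char 0 ('q'=42): chars_in_quartet=1 acc=0x2A bytes_emitted=0
After char 1 ('y'=50): chars_in_quartet=2 acc=0xAB2 bytes_emitted=0
After char 2 ('u'=46): chars_in_quartet=3 acc=0x2ACAE bytes_emitted=0
After char 3 ('M'=12): chars_in_quartet=4 acc=0xAB2B8C -> emit AB 2B 8C, reset; bytes_emitted=3
After char 4 ('2'=54): chars_in_quartet=1 acc=0x36 bytes_emitted=3
After char 5 ('o'=40): chars_in_quartet=2 acc=0xDA8 bytes_emitted=3
After char 6 ('M'=12): chars_in_quartet=3 acc=0x36A0C bytes_emitted=3
After char 7 ('j'=35): chars_in_quartet=4 acc=0xDA8323 -> emit DA 83 23, reset; bytes_emitted=6
After char 8 ('u'=46): chars_in_quartet=1 acc=0x2E bytes_emitted=6
After char 9 ('l'=37): chars_in_quartet=2 acc=0xBA5 bytes_emitted=6

Answer: 2 0xBA5 6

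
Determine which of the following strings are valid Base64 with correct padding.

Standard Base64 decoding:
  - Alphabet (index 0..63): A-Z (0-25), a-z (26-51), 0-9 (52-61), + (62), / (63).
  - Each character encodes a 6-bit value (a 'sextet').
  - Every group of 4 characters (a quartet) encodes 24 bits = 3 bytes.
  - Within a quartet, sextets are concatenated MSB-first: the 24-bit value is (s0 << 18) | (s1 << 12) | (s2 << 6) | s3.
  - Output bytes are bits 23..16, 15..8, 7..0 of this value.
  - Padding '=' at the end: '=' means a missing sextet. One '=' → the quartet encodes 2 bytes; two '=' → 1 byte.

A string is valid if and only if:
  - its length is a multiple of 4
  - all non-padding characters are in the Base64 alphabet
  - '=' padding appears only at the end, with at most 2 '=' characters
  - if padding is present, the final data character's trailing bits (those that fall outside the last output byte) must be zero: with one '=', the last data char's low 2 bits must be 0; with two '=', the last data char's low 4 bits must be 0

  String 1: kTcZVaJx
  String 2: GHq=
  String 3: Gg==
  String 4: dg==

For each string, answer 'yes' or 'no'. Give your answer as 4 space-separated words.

String 1: 'kTcZVaJx' → valid
String 2: 'GHq=' → invalid (bad trailing bits)
String 3: 'Gg==' → valid
String 4: 'dg==' → valid

Answer: yes no yes yes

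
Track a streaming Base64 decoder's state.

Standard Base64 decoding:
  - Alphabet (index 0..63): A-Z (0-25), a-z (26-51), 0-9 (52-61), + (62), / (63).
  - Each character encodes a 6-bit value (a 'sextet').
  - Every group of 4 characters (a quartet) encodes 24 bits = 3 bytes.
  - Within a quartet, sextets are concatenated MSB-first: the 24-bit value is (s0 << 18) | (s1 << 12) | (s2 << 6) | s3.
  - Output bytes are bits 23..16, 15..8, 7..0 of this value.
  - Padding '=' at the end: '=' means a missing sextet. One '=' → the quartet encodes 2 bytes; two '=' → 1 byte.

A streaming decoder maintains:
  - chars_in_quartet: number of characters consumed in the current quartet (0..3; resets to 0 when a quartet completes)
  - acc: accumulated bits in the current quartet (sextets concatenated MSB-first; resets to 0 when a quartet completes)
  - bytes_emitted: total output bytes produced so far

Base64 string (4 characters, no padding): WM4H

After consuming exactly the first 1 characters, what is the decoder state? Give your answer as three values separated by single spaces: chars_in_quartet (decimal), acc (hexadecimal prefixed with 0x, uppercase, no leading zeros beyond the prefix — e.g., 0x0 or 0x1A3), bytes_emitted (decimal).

After char 0 ('W'=22): chars_in_quartet=1 acc=0x16 bytes_emitted=0

Answer: 1 0x16 0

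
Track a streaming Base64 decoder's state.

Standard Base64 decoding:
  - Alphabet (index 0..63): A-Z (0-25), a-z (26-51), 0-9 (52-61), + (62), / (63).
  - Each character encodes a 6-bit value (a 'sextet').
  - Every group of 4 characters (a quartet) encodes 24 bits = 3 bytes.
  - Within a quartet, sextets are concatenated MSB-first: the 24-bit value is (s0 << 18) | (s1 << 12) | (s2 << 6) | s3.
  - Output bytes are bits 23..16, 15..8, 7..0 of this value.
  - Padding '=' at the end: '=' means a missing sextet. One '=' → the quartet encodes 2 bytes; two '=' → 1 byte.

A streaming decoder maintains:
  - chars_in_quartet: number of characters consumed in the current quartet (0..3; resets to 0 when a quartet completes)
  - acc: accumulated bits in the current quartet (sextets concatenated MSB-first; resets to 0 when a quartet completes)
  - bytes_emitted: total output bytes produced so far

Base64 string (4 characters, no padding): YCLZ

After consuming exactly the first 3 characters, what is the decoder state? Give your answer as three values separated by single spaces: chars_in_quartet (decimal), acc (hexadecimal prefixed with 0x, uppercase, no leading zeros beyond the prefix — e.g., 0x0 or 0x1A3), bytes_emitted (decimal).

After char 0 ('Y'=24): chars_in_quartet=1 acc=0x18 bytes_emitted=0
After char 1 ('C'=2): chars_in_quartet=2 acc=0x602 bytes_emitted=0
After char 2 ('L'=11): chars_in_quartet=3 acc=0x1808B bytes_emitted=0

Answer: 3 0x1808B 0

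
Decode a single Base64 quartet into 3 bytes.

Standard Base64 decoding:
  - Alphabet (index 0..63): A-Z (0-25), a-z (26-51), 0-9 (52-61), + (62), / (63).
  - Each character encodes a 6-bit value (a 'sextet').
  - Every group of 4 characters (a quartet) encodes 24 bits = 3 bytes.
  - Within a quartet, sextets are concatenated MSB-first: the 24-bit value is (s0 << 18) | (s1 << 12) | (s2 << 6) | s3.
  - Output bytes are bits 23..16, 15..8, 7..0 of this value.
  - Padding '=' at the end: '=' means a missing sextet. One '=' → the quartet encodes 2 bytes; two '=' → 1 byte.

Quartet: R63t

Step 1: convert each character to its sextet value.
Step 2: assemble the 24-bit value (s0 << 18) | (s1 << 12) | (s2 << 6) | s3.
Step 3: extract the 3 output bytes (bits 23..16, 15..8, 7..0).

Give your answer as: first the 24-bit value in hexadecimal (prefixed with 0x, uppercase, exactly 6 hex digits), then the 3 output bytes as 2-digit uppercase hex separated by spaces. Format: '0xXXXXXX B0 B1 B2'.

Answer: 0x47ADED 47 AD ED

Derivation:
Sextets: R=17, 6=58, 3=55, t=45
24-bit: (17<<18) | (58<<12) | (55<<6) | 45
      = 0x440000 | 0x03A000 | 0x000DC0 | 0x00002D
      = 0x47ADED
Bytes: (v>>16)&0xFF=47, (v>>8)&0xFF=AD, v&0xFF=ED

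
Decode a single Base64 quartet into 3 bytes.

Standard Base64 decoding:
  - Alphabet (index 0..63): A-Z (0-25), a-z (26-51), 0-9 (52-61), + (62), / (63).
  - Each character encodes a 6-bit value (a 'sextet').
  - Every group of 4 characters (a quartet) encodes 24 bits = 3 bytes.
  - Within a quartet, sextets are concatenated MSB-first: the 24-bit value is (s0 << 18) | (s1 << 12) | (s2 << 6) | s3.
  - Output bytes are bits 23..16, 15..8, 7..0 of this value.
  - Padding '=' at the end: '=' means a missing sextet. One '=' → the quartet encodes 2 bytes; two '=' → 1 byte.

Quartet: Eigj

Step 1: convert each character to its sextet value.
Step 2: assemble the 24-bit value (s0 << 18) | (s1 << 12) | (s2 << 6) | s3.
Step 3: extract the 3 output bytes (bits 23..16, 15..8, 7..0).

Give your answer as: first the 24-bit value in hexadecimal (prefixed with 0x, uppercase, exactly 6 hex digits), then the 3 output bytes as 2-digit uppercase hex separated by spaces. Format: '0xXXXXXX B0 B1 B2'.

Answer: 0x122823 12 28 23

Derivation:
Sextets: E=4, i=34, g=32, j=35
24-bit: (4<<18) | (34<<12) | (32<<6) | 35
      = 0x100000 | 0x022000 | 0x000800 | 0x000023
      = 0x122823
Bytes: (v>>16)&0xFF=12, (v>>8)&0xFF=28, v&0xFF=23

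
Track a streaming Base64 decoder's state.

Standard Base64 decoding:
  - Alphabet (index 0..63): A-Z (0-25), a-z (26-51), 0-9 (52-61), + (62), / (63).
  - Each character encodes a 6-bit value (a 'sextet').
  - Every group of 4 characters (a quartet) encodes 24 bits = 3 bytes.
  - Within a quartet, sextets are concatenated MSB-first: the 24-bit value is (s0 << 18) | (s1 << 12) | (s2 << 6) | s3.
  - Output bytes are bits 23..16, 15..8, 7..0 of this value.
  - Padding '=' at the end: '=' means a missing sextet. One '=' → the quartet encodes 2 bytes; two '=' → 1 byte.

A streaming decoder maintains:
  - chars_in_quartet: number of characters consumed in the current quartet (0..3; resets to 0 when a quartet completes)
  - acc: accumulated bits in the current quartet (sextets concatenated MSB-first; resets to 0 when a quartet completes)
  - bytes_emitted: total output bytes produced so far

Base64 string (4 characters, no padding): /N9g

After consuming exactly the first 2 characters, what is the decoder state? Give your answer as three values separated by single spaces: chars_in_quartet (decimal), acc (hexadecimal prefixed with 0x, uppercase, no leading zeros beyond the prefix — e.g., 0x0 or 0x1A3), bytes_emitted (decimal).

After char 0 ('/'=63): chars_in_quartet=1 acc=0x3F bytes_emitted=0
After char 1 ('N'=13): chars_in_quartet=2 acc=0xFCD bytes_emitted=0

Answer: 2 0xFCD 0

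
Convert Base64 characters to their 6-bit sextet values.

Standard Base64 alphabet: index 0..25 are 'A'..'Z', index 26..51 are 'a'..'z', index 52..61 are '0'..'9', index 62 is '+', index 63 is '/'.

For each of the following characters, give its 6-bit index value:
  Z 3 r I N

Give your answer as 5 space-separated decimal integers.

Answer: 25 55 43 8 13

Derivation:
'Z': A..Z range, ord('Z') − ord('A') = 25
'3': 0..9 range, 52 + ord('3') − ord('0') = 55
'r': a..z range, 26 + ord('r') − ord('a') = 43
'I': A..Z range, ord('I') − ord('A') = 8
'N': A..Z range, ord('N') − ord('A') = 13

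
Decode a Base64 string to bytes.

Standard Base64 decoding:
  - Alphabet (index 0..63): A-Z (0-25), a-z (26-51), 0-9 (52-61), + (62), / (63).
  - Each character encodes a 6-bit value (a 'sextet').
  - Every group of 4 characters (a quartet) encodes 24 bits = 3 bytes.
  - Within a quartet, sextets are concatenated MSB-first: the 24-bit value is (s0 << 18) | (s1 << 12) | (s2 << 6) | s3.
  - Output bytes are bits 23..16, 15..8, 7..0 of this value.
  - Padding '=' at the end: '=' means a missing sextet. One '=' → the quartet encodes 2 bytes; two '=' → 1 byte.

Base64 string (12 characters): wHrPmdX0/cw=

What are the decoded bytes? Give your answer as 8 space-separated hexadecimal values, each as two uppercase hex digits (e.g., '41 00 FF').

After char 0 ('w'=48): chars_in_quartet=1 acc=0x30 bytes_emitted=0
After char 1 ('H'=7): chars_in_quartet=2 acc=0xC07 bytes_emitted=0
After char 2 ('r'=43): chars_in_quartet=3 acc=0x301EB bytes_emitted=0
After char 3 ('P'=15): chars_in_quartet=4 acc=0xC07ACF -> emit C0 7A CF, reset; bytes_emitted=3
After char 4 ('m'=38): chars_in_quartet=1 acc=0x26 bytes_emitted=3
After char 5 ('d'=29): chars_in_quartet=2 acc=0x99D bytes_emitted=3
After char 6 ('X'=23): chars_in_quartet=3 acc=0x26757 bytes_emitted=3
After char 7 ('0'=52): chars_in_quartet=4 acc=0x99D5F4 -> emit 99 D5 F4, reset; bytes_emitted=6
After char 8 ('/'=63): chars_in_quartet=1 acc=0x3F bytes_emitted=6
After char 9 ('c'=28): chars_in_quartet=2 acc=0xFDC bytes_emitted=6
After char 10 ('w'=48): chars_in_quartet=3 acc=0x3F730 bytes_emitted=6
Padding '=': partial quartet acc=0x3F730 -> emit FD CC; bytes_emitted=8

Answer: C0 7A CF 99 D5 F4 FD CC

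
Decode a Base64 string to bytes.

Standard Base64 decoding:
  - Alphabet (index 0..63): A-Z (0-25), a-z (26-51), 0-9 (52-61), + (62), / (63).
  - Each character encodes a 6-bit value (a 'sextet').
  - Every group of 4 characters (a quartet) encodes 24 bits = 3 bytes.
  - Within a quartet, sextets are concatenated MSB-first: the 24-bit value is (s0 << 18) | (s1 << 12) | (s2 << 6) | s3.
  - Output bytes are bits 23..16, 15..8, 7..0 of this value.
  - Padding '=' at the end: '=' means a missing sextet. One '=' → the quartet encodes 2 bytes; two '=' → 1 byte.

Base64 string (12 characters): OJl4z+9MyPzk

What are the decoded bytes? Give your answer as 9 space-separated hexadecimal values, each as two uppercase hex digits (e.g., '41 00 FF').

Answer: 38 99 78 CF EF 4C C8 FC E4

Derivation:
After char 0 ('O'=14): chars_in_quartet=1 acc=0xE bytes_emitted=0
After char 1 ('J'=9): chars_in_quartet=2 acc=0x389 bytes_emitted=0
After char 2 ('l'=37): chars_in_quartet=3 acc=0xE265 bytes_emitted=0
After char 3 ('4'=56): chars_in_quartet=4 acc=0x389978 -> emit 38 99 78, reset; bytes_emitted=3
After char 4 ('z'=51): chars_in_quartet=1 acc=0x33 bytes_emitted=3
After char 5 ('+'=62): chars_in_quartet=2 acc=0xCFE bytes_emitted=3
After char 6 ('9'=61): chars_in_quartet=3 acc=0x33FBD bytes_emitted=3
After char 7 ('M'=12): chars_in_quartet=4 acc=0xCFEF4C -> emit CF EF 4C, reset; bytes_emitted=6
After char 8 ('y'=50): chars_in_quartet=1 acc=0x32 bytes_emitted=6
After char 9 ('P'=15): chars_in_quartet=2 acc=0xC8F bytes_emitted=6
After char 10 ('z'=51): chars_in_quartet=3 acc=0x323F3 bytes_emitted=6
After char 11 ('k'=36): chars_in_quartet=4 acc=0xC8FCE4 -> emit C8 FC E4, reset; bytes_emitted=9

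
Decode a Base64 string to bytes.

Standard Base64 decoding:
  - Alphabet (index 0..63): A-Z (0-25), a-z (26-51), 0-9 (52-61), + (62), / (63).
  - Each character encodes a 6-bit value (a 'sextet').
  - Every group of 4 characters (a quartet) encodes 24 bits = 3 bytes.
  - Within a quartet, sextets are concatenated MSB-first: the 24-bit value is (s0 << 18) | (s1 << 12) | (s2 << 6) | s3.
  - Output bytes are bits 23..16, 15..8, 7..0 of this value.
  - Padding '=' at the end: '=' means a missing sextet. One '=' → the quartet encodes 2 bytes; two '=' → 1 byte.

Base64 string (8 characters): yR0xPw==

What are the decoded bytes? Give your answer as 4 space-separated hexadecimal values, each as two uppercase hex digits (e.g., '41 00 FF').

After char 0 ('y'=50): chars_in_quartet=1 acc=0x32 bytes_emitted=0
After char 1 ('R'=17): chars_in_quartet=2 acc=0xC91 bytes_emitted=0
After char 2 ('0'=52): chars_in_quartet=3 acc=0x32474 bytes_emitted=0
After char 3 ('x'=49): chars_in_quartet=4 acc=0xC91D31 -> emit C9 1D 31, reset; bytes_emitted=3
After char 4 ('P'=15): chars_in_quartet=1 acc=0xF bytes_emitted=3
After char 5 ('w'=48): chars_in_quartet=2 acc=0x3F0 bytes_emitted=3
Padding '==': partial quartet acc=0x3F0 -> emit 3F; bytes_emitted=4

Answer: C9 1D 31 3F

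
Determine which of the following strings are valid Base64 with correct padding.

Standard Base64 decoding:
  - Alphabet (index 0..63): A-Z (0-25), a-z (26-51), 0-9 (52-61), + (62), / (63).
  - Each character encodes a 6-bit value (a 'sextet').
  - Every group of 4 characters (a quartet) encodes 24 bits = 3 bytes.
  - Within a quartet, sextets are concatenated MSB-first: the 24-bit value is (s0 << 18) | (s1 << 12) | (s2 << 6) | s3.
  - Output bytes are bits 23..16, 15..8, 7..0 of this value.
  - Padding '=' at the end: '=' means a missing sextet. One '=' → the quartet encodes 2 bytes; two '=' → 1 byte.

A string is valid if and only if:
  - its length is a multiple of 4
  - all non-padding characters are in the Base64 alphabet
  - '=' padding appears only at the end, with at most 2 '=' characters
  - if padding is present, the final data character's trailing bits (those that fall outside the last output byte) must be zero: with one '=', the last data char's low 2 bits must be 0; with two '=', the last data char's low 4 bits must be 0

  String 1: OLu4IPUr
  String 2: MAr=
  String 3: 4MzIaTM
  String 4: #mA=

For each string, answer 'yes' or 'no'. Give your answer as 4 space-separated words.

String 1: 'OLu4IPUr' → valid
String 2: 'MAr=' → invalid (bad trailing bits)
String 3: '4MzIaTM' → invalid (len=7 not mult of 4)
String 4: '#mA=' → invalid (bad char(s): ['#'])

Answer: yes no no no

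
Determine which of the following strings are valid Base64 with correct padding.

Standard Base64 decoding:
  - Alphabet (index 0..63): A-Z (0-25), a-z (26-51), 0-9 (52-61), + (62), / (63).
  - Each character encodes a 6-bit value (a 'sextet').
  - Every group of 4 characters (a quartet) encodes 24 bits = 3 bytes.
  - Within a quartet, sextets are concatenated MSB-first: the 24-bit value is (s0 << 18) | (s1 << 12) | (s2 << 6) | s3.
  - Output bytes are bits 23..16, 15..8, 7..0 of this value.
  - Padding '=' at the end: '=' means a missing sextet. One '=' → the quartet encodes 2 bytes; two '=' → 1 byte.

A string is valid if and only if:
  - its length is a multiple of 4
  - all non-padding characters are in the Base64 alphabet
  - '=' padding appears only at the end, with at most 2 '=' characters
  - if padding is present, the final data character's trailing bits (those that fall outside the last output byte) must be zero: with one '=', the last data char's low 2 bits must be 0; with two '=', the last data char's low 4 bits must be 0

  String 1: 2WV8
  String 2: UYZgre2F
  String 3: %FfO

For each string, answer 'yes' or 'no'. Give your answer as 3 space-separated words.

Answer: yes yes no

Derivation:
String 1: '2WV8' → valid
String 2: 'UYZgre2F' → valid
String 3: '%FfO' → invalid (bad char(s): ['%'])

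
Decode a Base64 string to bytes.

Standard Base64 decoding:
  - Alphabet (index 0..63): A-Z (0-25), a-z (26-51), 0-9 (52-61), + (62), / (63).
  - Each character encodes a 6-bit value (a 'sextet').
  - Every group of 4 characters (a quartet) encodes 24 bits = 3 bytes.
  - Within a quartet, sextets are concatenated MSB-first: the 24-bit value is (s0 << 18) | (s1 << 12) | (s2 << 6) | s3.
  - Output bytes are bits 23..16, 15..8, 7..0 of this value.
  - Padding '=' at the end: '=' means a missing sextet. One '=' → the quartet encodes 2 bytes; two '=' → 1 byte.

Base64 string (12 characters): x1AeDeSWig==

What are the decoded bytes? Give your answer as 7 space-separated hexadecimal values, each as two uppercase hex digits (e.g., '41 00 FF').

Answer: C7 50 1E 0D E4 96 8A

Derivation:
After char 0 ('x'=49): chars_in_quartet=1 acc=0x31 bytes_emitted=0
After char 1 ('1'=53): chars_in_quartet=2 acc=0xC75 bytes_emitted=0
After char 2 ('A'=0): chars_in_quartet=3 acc=0x31D40 bytes_emitted=0
After char 3 ('e'=30): chars_in_quartet=4 acc=0xC7501E -> emit C7 50 1E, reset; bytes_emitted=3
After char 4 ('D'=3): chars_in_quartet=1 acc=0x3 bytes_emitted=3
After char 5 ('e'=30): chars_in_quartet=2 acc=0xDE bytes_emitted=3
After char 6 ('S'=18): chars_in_quartet=3 acc=0x3792 bytes_emitted=3
After char 7 ('W'=22): chars_in_quartet=4 acc=0xDE496 -> emit 0D E4 96, reset; bytes_emitted=6
After char 8 ('i'=34): chars_in_quartet=1 acc=0x22 bytes_emitted=6
After char 9 ('g'=32): chars_in_quartet=2 acc=0x8A0 bytes_emitted=6
Padding '==': partial quartet acc=0x8A0 -> emit 8A; bytes_emitted=7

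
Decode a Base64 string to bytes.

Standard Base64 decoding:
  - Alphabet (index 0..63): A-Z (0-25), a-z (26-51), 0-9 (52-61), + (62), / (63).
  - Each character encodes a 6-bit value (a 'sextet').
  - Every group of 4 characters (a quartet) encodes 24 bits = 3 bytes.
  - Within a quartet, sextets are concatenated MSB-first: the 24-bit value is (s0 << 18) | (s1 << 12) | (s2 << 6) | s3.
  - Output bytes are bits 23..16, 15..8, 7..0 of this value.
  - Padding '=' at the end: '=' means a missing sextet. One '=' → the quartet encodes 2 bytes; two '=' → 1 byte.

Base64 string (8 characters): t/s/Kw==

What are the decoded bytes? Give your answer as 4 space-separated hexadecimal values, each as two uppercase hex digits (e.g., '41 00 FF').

Answer: B7 FB 3F 2B

Derivation:
After char 0 ('t'=45): chars_in_quartet=1 acc=0x2D bytes_emitted=0
After char 1 ('/'=63): chars_in_quartet=2 acc=0xB7F bytes_emitted=0
After char 2 ('s'=44): chars_in_quartet=3 acc=0x2DFEC bytes_emitted=0
After char 3 ('/'=63): chars_in_quartet=4 acc=0xB7FB3F -> emit B7 FB 3F, reset; bytes_emitted=3
After char 4 ('K'=10): chars_in_quartet=1 acc=0xA bytes_emitted=3
After char 5 ('w'=48): chars_in_quartet=2 acc=0x2B0 bytes_emitted=3
Padding '==': partial quartet acc=0x2B0 -> emit 2B; bytes_emitted=4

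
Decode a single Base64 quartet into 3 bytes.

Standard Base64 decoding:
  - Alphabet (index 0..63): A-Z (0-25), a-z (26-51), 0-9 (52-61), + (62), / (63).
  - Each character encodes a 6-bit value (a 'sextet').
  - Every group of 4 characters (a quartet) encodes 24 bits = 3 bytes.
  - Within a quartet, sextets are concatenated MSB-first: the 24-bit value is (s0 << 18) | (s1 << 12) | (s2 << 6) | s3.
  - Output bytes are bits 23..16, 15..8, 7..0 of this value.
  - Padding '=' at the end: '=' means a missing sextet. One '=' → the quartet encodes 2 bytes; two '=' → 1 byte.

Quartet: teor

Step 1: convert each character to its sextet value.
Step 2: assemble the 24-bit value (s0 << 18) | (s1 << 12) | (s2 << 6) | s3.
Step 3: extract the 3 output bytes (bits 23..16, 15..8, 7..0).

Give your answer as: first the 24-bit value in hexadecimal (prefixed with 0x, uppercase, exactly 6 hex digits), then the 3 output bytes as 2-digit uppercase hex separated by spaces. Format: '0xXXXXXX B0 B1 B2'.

Sextets: t=45, e=30, o=40, r=43
24-bit: (45<<18) | (30<<12) | (40<<6) | 43
      = 0xB40000 | 0x01E000 | 0x000A00 | 0x00002B
      = 0xB5EA2B
Bytes: (v>>16)&0xFF=B5, (v>>8)&0xFF=EA, v&0xFF=2B

Answer: 0xB5EA2B B5 EA 2B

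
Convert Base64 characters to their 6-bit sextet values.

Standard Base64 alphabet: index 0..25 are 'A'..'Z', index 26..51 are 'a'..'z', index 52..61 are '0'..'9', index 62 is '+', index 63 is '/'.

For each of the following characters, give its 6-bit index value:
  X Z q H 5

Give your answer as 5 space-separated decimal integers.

Answer: 23 25 42 7 57

Derivation:
'X': A..Z range, ord('X') − ord('A') = 23
'Z': A..Z range, ord('Z') − ord('A') = 25
'q': a..z range, 26 + ord('q') − ord('a') = 42
'H': A..Z range, ord('H') − ord('A') = 7
'5': 0..9 range, 52 + ord('5') − ord('0') = 57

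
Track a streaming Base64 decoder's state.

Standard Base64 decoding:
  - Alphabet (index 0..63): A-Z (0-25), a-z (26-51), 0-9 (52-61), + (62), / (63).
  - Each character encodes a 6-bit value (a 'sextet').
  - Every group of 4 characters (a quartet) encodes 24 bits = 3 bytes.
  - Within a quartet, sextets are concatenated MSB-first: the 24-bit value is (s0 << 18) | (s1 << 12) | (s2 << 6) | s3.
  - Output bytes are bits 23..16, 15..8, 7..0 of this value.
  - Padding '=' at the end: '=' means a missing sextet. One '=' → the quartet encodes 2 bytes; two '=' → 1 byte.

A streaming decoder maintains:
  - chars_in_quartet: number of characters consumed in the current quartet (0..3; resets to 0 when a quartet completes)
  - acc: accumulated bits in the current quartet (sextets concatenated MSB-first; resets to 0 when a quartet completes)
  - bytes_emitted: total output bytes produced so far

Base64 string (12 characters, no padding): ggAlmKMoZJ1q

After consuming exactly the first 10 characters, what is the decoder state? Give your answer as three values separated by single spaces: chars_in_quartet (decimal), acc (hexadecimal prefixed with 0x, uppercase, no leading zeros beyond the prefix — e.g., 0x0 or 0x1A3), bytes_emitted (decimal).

After char 0 ('g'=32): chars_in_quartet=1 acc=0x20 bytes_emitted=0
After char 1 ('g'=32): chars_in_quartet=2 acc=0x820 bytes_emitted=0
After char 2 ('A'=0): chars_in_quartet=3 acc=0x20800 bytes_emitted=0
After char 3 ('l'=37): chars_in_quartet=4 acc=0x820025 -> emit 82 00 25, reset; bytes_emitted=3
After char 4 ('m'=38): chars_in_quartet=1 acc=0x26 bytes_emitted=3
After char 5 ('K'=10): chars_in_quartet=2 acc=0x98A bytes_emitted=3
After char 6 ('M'=12): chars_in_quartet=3 acc=0x2628C bytes_emitted=3
After char 7 ('o'=40): chars_in_quartet=4 acc=0x98A328 -> emit 98 A3 28, reset; bytes_emitted=6
After char 8 ('Z'=25): chars_in_quartet=1 acc=0x19 bytes_emitted=6
After char 9 ('J'=9): chars_in_quartet=2 acc=0x649 bytes_emitted=6

Answer: 2 0x649 6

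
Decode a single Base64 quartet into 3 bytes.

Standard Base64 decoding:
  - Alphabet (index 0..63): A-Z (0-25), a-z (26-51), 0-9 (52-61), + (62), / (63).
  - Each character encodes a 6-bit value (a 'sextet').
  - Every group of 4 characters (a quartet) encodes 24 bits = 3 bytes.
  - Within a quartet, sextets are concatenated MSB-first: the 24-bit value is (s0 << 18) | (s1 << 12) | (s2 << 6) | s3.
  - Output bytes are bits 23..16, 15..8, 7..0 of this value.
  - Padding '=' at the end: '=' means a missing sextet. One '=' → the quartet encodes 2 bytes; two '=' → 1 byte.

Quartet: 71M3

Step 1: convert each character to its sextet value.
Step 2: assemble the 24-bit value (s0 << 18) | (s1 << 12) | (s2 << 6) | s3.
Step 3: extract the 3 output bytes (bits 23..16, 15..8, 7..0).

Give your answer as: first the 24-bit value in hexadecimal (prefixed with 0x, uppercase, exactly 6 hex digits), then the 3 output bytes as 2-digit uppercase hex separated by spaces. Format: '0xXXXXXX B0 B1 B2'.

Sextets: 7=59, 1=53, M=12, 3=55
24-bit: (59<<18) | (53<<12) | (12<<6) | 55
      = 0xEC0000 | 0x035000 | 0x000300 | 0x000037
      = 0xEF5337
Bytes: (v>>16)&0xFF=EF, (v>>8)&0xFF=53, v&0xFF=37

Answer: 0xEF5337 EF 53 37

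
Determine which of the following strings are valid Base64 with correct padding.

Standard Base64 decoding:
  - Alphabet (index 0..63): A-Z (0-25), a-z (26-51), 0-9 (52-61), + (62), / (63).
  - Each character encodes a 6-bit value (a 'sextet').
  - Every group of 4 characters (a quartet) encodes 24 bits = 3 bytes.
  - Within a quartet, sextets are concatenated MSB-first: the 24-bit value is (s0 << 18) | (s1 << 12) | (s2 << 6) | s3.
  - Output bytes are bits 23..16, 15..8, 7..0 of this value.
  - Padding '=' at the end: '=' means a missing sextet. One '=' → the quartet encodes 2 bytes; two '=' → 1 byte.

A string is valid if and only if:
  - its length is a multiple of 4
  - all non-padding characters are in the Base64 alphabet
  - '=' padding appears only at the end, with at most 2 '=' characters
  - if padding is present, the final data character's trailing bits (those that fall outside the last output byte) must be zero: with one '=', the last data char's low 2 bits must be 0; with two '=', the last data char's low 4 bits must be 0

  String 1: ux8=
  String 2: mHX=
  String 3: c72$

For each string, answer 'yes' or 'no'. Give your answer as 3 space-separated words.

String 1: 'ux8=' → valid
String 2: 'mHX=' → invalid (bad trailing bits)
String 3: 'c72$' → invalid (bad char(s): ['$'])

Answer: yes no no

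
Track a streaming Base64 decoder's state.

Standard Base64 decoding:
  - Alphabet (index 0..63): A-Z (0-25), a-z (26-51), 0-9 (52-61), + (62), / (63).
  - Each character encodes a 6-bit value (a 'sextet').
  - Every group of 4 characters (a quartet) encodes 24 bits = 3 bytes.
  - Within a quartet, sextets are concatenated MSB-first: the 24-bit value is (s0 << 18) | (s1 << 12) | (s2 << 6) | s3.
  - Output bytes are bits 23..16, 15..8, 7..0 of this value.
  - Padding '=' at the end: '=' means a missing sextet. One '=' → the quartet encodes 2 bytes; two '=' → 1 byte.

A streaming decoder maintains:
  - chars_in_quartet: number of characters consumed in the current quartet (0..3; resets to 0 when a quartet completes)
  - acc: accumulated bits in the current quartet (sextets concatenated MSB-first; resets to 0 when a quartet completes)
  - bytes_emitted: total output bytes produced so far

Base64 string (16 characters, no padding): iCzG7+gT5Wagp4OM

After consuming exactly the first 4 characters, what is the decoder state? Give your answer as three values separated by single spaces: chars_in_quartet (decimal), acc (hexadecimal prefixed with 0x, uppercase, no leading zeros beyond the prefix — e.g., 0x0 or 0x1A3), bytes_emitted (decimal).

Answer: 0 0x0 3

Derivation:
After char 0 ('i'=34): chars_in_quartet=1 acc=0x22 bytes_emitted=0
After char 1 ('C'=2): chars_in_quartet=2 acc=0x882 bytes_emitted=0
After char 2 ('z'=51): chars_in_quartet=3 acc=0x220B3 bytes_emitted=0
After char 3 ('G'=6): chars_in_quartet=4 acc=0x882CC6 -> emit 88 2C C6, reset; bytes_emitted=3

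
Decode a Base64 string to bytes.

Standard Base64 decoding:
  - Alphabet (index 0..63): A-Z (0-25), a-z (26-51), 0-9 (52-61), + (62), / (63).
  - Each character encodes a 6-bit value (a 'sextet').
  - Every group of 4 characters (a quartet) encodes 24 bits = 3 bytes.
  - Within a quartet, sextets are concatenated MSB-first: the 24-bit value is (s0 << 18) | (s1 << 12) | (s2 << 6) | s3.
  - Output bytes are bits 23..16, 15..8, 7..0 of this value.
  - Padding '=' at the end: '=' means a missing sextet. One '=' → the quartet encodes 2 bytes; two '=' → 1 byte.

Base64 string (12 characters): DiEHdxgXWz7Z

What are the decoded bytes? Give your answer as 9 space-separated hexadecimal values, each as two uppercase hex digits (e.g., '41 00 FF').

After char 0 ('D'=3): chars_in_quartet=1 acc=0x3 bytes_emitted=0
After char 1 ('i'=34): chars_in_quartet=2 acc=0xE2 bytes_emitted=0
After char 2 ('E'=4): chars_in_quartet=3 acc=0x3884 bytes_emitted=0
After char 3 ('H'=7): chars_in_quartet=4 acc=0xE2107 -> emit 0E 21 07, reset; bytes_emitted=3
After char 4 ('d'=29): chars_in_quartet=1 acc=0x1D bytes_emitted=3
After char 5 ('x'=49): chars_in_quartet=2 acc=0x771 bytes_emitted=3
After char 6 ('g'=32): chars_in_quartet=3 acc=0x1DC60 bytes_emitted=3
After char 7 ('X'=23): chars_in_quartet=4 acc=0x771817 -> emit 77 18 17, reset; bytes_emitted=6
After char 8 ('W'=22): chars_in_quartet=1 acc=0x16 bytes_emitted=6
After char 9 ('z'=51): chars_in_quartet=2 acc=0x5B3 bytes_emitted=6
After char 10 ('7'=59): chars_in_quartet=3 acc=0x16CFB bytes_emitted=6
After char 11 ('Z'=25): chars_in_quartet=4 acc=0x5B3ED9 -> emit 5B 3E D9, reset; bytes_emitted=9

Answer: 0E 21 07 77 18 17 5B 3E D9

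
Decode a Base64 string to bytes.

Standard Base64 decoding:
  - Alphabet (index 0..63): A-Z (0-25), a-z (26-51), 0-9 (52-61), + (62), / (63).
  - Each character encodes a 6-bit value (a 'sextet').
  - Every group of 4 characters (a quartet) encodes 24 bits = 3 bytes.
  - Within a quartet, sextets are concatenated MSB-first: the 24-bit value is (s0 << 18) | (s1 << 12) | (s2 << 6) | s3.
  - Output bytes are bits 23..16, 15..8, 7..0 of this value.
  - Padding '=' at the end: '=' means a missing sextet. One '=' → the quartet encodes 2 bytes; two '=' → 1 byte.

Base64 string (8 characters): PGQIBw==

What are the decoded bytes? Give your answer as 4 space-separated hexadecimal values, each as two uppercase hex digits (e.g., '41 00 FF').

After char 0 ('P'=15): chars_in_quartet=1 acc=0xF bytes_emitted=0
After char 1 ('G'=6): chars_in_quartet=2 acc=0x3C6 bytes_emitted=0
After char 2 ('Q'=16): chars_in_quartet=3 acc=0xF190 bytes_emitted=0
After char 3 ('I'=8): chars_in_quartet=4 acc=0x3C6408 -> emit 3C 64 08, reset; bytes_emitted=3
After char 4 ('B'=1): chars_in_quartet=1 acc=0x1 bytes_emitted=3
After char 5 ('w'=48): chars_in_quartet=2 acc=0x70 bytes_emitted=3
Padding '==': partial quartet acc=0x70 -> emit 07; bytes_emitted=4

Answer: 3C 64 08 07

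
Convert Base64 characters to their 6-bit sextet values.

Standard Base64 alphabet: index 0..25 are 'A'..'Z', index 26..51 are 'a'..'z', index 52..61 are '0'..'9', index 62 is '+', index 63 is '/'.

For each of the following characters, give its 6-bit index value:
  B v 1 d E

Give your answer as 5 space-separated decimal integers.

'B': A..Z range, ord('B') − ord('A') = 1
'v': a..z range, 26 + ord('v') − ord('a') = 47
'1': 0..9 range, 52 + ord('1') − ord('0') = 53
'd': a..z range, 26 + ord('d') − ord('a') = 29
'E': A..Z range, ord('E') − ord('A') = 4

Answer: 1 47 53 29 4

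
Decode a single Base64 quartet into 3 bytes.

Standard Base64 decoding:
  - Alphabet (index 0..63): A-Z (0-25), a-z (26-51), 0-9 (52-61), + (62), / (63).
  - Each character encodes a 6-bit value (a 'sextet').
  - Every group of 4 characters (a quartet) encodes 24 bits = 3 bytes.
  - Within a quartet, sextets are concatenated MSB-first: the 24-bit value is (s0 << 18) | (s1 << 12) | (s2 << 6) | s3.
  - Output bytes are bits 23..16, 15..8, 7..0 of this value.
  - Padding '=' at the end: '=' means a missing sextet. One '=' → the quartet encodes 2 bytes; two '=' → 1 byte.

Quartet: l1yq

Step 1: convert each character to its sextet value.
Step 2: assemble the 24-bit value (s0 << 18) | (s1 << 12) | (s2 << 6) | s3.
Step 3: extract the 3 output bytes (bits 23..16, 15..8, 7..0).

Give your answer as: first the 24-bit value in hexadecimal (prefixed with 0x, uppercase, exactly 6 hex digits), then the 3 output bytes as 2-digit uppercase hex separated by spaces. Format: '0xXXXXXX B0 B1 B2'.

Answer: 0x975CAA 97 5C AA

Derivation:
Sextets: l=37, 1=53, y=50, q=42
24-bit: (37<<18) | (53<<12) | (50<<6) | 42
      = 0x940000 | 0x035000 | 0x000C80 | 0x00002A
      = 0x975CAA
Bytes: (v>>16)&0xFF=97, (v>>8)&0xFF=5C, v&0xFF=AA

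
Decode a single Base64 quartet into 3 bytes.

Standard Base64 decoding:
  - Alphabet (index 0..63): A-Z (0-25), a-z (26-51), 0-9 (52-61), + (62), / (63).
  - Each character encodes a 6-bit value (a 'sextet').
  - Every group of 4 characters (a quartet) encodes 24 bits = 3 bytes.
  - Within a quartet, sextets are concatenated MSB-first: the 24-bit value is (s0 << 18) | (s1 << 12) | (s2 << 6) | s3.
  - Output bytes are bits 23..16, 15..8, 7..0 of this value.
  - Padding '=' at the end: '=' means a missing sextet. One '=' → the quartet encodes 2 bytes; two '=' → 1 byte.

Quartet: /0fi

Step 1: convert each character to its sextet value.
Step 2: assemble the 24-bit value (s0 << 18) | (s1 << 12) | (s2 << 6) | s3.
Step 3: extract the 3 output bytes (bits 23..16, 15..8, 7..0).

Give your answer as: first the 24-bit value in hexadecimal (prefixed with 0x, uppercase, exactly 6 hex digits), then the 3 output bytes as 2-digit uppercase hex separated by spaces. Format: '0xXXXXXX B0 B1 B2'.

Sextets: /=63, 0=52, f=31, i=34
24-bit: (63<<18) | (52<<12) | (31<<6) | 34
      = 0xFC0000 | 0x034000 | 0x0007C0 | 0x000022
      = 0xFF47E2
Bytes: (v>>16)&0xFF=FF, (v>>8)&0xFF=47, v&0xFF=E2

Answer: 0xFF47E2 FF 47 E2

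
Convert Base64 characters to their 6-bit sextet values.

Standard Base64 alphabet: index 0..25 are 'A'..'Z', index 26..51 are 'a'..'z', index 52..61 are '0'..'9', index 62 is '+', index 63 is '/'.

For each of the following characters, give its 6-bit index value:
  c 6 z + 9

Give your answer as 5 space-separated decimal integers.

Answer: 28 58 51 62 61

Derivation:
'c': a..z range, 26 + ord('c') − ord('a') = 28
'6': 0..9 range, 52 + ord('6') − ord('0') = 58
'z': a..z range, 26 + ord('z') − ord('a') = 51
'+': index 62
'9': 0..9 range, 52 + ord('9') − ord('0') = 61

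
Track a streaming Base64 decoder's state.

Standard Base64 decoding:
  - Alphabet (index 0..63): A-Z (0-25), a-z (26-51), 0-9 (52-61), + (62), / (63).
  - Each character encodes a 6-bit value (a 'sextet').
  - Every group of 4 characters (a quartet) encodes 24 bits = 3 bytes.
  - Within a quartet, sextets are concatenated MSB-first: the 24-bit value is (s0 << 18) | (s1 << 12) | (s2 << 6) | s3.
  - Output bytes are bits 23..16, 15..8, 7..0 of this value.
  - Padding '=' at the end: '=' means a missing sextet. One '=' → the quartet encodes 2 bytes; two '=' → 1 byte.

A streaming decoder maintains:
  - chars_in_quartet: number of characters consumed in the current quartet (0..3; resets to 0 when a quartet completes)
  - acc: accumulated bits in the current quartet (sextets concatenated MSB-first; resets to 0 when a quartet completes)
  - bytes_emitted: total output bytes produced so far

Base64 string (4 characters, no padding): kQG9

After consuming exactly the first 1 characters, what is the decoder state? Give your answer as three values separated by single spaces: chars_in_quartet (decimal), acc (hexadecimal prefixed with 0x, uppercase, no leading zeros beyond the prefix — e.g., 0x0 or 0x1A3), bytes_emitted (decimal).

After char 0 ('k'=36): chars_in_quartet=1 acc=0x24 bytes_emitted=0

Answer: 1 0x24 0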